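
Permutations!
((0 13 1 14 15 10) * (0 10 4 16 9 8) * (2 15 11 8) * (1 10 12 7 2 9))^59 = (0 4 13 16 10 1 12 14 7 11 2 8 15) = [4, 12, 8, 3, 13, 5, 6, 11, 15, 9, 1, 2, 14, 16, 7, 0, 10]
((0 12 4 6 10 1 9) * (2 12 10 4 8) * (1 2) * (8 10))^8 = (2 10 12) = [0, 1, 10, 3, 4, 5, 6, 7, 8, 9, 12, 11, 2]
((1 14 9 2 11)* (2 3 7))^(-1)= [0, 11, 7, 9, 4, 5, 6, 3, 8, 14, 10, 2, 12, 13, 1]= (1 11 2 7 3 9 14)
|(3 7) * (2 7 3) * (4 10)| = |(2 7)(4 10)| = 2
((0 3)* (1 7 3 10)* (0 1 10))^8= (10)(1 3 7)= [0, 3, 2, 7, 4, 5, 6, 1, 8, 9, 10]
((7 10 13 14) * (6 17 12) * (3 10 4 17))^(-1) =(3 6 12 17 4 7 14 13 10) =[0, 1, 2, 6, 7, 5, 12, 14, 8, 9, 3, 11, 17, 10, 13, 15, 16, 4]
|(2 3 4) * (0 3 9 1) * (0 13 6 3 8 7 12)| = 28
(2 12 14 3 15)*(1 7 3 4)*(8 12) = [0, 7, 8, 15, 1, 5, 6, 3, 12, 9, 10, 11, 14, 13, 4, 2] = (1 7 3 15 2 8 12 14 4)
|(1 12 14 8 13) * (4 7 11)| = |(1 12 14 8 13)(4 7 11)| = 15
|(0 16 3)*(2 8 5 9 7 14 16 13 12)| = |(0 13 12 2 8 5 9 7 14 16 3)| = 11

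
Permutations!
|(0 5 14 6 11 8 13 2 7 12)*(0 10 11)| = 28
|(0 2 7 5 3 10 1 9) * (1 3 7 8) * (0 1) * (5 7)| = 6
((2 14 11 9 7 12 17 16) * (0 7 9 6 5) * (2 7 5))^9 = (0 5)(2 14 11 6)(7 12 17 16) = [5, 1, 14, 3, 4, 0, 2, 12, 8, 9, 10, 6, 17, 13, 11, 15, 7, 16]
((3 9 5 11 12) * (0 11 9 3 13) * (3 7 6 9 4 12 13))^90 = [0, 1, 2, 12, 5, 9, 7, 3, 8, 6, 10, 11, 4, 13] = (13)(3 12 4 5 9 6 7)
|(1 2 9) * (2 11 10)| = 5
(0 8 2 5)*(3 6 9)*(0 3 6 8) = (2 5 3 8)(6 9) = [0, 1, 5, 8, 4, 3, 9, 7, 2, 6]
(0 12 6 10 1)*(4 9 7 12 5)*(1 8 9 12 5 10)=(0 10 8 9 7 5 4 12 6 1)=[10, 0, 2, 3, 12, 4, 1, 5, 9, 7, 8, 11, 6]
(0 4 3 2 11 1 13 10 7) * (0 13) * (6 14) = (0 4 3 2 11 1)(6 14)(7 13 10) = [4, 0, 11, 2, 3, 5, 14, 13, 8, 9, 7, 1, 12, 10, 6]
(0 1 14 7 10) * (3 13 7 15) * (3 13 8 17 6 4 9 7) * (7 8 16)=(0 1 14 15 13 3 16 7 10)(4 9 8 17 6)=[1, 14, 2, 16, 9, 5, 4, 10, 17, 8, 0, 11, 12, 3, 15, 13, 7, 6]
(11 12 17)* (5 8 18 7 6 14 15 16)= (5 8 18 7 6 14 15 16)(11 12 17)= [0, 1, 2, 3, 4, 8, 14, 6, 18, 9, 10, 12, 17, 13, 15, 16, 5, 11, 7]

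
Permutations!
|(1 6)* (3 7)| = |(1 6)(3 7)| = 2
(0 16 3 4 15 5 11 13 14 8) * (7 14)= [16, 1, 2, 4, 15, 11, 6, 14, 0, 9, 10, 13, 12, 7, 8, 5, 3]= (0 16 3 4 15 5 11 13 7 14 8)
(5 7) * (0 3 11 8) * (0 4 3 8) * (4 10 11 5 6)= (0 8 10 11)(3 5 7 6 4)= [8, 1, 2, 5, 3, 7, 4, 6, 10, 9, 11, 0]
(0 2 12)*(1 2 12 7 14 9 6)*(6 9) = (0 12)(1 2 7 14 6) = [12, 2, 7, 3, 4, 5, 1, 14, 8, 9, 10, 11, 0, 13, 6]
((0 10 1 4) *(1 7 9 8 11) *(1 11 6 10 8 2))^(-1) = (11)(0 4 1 2 9 7 10 6 8) = [4, 2, 9, 3, 1, 5, 8, 10, 0, 7, 6, 11]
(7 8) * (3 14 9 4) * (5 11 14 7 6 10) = [0, 1, 2, 7, 3, 11, 10, 8, 6, 4, 5, 14, 12, 13, 9] = (3 7 8 6 10 5 11 14 9 4)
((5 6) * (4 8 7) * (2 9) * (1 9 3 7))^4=(1 7 9 4 2 8 3)=[0, 7, 8, 1, 2, 5, 6, 9, 3, 4]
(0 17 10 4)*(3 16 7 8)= (0 17 10 4)(3 16 7 8)= [17, 1, 2, 16, 0, 5, 6, 8, 3, 9, 4, 11, 12, 13, 14, 15, 7, 10]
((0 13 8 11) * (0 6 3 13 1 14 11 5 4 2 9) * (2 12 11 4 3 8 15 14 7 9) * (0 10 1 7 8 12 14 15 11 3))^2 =(15)(0 9 1 5 7 10 8)(3 11 12 13 6) =[9, 5, 2, 11, 4, 7, 3, 10, 0, 1, 8, 12, 13, 6, 14, 15]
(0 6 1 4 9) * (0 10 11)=(0 6 1 4 9 10 11)=[6, 4, 2, 3, 9, 5, 1, 7, 8, 10, 11, 0]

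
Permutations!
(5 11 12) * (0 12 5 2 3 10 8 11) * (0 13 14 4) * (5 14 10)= [12, 1, 3, 5, 0, 13, 6, 7, 11, 9, 8, 14, 2, 10, 4]= (0 12 2 3 5 13 10 8 11 14 4)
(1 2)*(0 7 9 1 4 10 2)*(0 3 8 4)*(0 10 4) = [7, 3, 10, 8, 4, 5, 6, 9, 0, 1, 2] = (0 7 9 1 3 8)(2 10)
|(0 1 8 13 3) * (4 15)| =|(0 1 8 13 3)(4 15)| =10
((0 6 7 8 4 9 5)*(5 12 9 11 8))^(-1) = (0 5 7 6)(4 8 11)(9 12) = [5, 1, 2, 3, 8, 7, 0, 6, 11, 12, 10, 4, 9]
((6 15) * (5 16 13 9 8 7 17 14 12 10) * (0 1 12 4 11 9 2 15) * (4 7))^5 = [16, 13, 12, 3, 11, 6, 5, 14, 4, 8, 15, 9, 2, 1, 17, 10, 0, 7] = (0 16)(1 13)(2 12)(4 11 9 8)(5 6)(7 14 17)(10 15)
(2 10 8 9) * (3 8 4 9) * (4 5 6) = [0, 1, 10, 8, 9, 6, 4, 7, 3, 2, 5] = (2 10 5 6 4 9)(3 8)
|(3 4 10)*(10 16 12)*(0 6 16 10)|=12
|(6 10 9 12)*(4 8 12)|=6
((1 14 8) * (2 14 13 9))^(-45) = [0, 2, 1, 3, 4, 5, 6, 7, 9, 8, 10, 11, 12, 14, 13] = (1 2)(8 9)(13 14)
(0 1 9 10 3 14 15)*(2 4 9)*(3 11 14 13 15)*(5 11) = (0 1 2 4 9 10 5 11 14 3 13 15) = [1, 2, 4, 13, 9, 11, 6, 7, 8, 10, 5, 14, 12, 15, 3, 0]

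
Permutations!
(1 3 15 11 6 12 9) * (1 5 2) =(1 3 15 11 6 12 9 5 2) =[0, 3, 1, 15, 4, 2, 12, 7, 8, 5, 10, 6, 9, 13, 14, 11]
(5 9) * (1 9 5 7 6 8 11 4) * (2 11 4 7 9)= (1 2 11 7 6 8 4)= [0, 2, 11, 3, 1, 5, 8, 6, 4, 9, 10, 7]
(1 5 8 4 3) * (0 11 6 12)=(0 11 6 12)(1 5 8 4 3)=[11, 5, 2, 1, 3, 8, 12, 7, 4, 9, 10, 6, 0]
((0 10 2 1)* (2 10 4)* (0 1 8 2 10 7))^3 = (0 7 10 4)(2 8) = [7, 1, 8, 3, 0, 5, 6, 10, 2, 9, 4]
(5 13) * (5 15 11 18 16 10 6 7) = (5 13 15 11 18 16 10 6 7) = [0, 1, 2, 3, 4, 13, 7, 5, 8, 9, 6, 18, 12, 15, 14, 11, 10, 17, 16]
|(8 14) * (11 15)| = 2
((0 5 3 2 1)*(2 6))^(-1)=[1, 2, 6, 5, 4, 0, 3]=(0 1 2 6 3 5)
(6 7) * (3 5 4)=(3 5 4)(6 7)=[0, 1, 2, 5, 3, 4, 7, 6]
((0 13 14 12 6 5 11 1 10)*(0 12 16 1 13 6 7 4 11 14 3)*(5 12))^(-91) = [11, 16, 2, 4, 6, 10, 13, 0, 8, 9, 1, 12, 3, 7, 5, 15, 14] = (0 11 12 3 4 6 13 7)(1 16 14 5 10)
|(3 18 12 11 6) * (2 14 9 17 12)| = |(2 14 9 17 12 11 6 3 18)| = 9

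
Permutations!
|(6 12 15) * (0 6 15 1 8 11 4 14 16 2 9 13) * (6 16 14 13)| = |(0 16 2 9 6 12 1 8 11 4 13)| = 11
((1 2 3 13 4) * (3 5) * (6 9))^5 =(1 4 13 3 5 2)(6 9) =[0, 4, 1, 5, 13, 2, 9, 7, 8, 6, 10, 11, 12, 3]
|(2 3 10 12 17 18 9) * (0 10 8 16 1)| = 11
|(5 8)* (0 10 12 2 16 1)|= |(0 10 12 2 16 1)(5 8)|= 6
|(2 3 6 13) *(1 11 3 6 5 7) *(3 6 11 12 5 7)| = 20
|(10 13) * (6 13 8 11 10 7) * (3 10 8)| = |(3 10)(6 13 7)(8 11)| = 6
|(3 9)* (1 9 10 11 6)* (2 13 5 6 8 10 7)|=|(1 9 3 7 2 13 5 6)(8 10 11)|=24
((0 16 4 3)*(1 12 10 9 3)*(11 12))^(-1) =(0 3 9 10 12 11 1 4 16) =[3, 4, 2, 9, 16, 5, 6, 7, 8, 10, 12, 1, 11, 13, 14, 15, 0]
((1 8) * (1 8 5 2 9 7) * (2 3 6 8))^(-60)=[0, 8, 5, 9, 4, 2, 7, 6, 1, 3]=(1 8)(2 5)(3 9)(6 7)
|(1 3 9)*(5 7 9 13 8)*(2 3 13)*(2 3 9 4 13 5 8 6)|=|(1 5 7 4 13 6 2 9)|=8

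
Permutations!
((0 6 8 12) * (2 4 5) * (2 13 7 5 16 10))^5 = [6, 1, 4, 3, 16, 7, 8, 13, 12, 9, 2, 11, 0, 5, 14, 15, 10] = (0 6 8 12)(2 4 16 10)(5 7 13)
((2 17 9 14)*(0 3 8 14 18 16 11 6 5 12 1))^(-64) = (0 9 12 2 6 8 16)(1 17 5 14 11 3 18) = [9, 17, 6, 18, 4, 14, 8, 7, 16, 12, 10, 3, 2, 13, 11, 15, 0, 5, 1]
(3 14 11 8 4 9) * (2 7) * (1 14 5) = (1 14 11 8 4 9 3 5)(2 7) = [0, 14, 7, 5, 9, 1, 6, 2, 4, 3, 10, 8, 12, 13, 11]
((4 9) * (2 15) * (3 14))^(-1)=(2 15)(3 14)(4 9)=[0, 1, 15, 14, 9, 5, 6, 7, 8, 4, 10, 11, 12, 13, 3, 2]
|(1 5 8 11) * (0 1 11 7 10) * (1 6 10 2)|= |(11)(0 6 10)(1 5 8 7 2)|= 15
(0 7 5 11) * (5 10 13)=[7, 1, 2, 3, 4, 11, 6, 10, 8, 9, 13, 0, 12, 5]=(0 7 10 13 5 11)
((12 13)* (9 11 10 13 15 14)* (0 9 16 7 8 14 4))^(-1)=(0 4 15 12 13 10 11 9)(7 16 14 8)=[4, 1, 2, 3, 15, 5, 6, 16, 7, 0, 11, 9, 13, 10, 8, 12, 14]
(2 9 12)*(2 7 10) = [0, 1, 9, 3, 4, 5, 6, 10, 8, 12, 2, 11, 7] = (2 9 12 7 10)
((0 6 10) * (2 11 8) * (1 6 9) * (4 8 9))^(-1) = [10, 9, 8, 3, 0, 5, 1, 7, 4, 11, 6, 2] = (0 10 6 1 9 11 2 8 4)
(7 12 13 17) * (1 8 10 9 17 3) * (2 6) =(1 8 10 9 17 7 12 13 3)(2 6) =[0, 8, 6, 1, 4, 5, 2, 12, 10, 17, 9, 11, 13, 3, 14, 15, 16, 7]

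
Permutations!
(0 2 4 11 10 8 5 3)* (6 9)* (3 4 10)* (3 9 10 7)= (0 2 7 3)(4 11 9 6 10 8 5)= [2, 1, 7, 0, 11, 4, 10, 3, 5, 6, 8, 9]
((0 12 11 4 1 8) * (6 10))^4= (0 1 11)(4 12 8)= [1, 11, 2, 3, 12, 5, 6, 7, 4, 9, 10, 0, 8]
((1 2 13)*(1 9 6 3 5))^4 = (1 6 2 3 13 5 9) = [0, 6, 3, 13, 4, 9, 2, 7, 8, 1, 10, 11, 12, 5]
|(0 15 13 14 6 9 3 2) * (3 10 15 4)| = |(0 4 3 2)(6 9 10 15 13 14)| = 12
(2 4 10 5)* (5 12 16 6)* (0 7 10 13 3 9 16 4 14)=(0 7 10 12 4 13 3 9 16 6 5 2 14)=[7, 1, 14, 9, 13, 2, 5, 10, 8, 16, 12, 11, 4, 3, 0, 15, 6]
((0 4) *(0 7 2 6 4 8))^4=[0, 1, 2, 3, 4, 5, 6, 7, 8]=(8)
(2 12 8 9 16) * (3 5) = (2 12 8 9 16)(3 5) = [0, 1, 12, 5, 4, 3, 6, 7, 9, 16, 10, 11, 8, 13, 14, 15, 2]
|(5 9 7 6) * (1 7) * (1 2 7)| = 5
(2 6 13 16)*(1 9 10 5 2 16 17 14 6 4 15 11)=(1 9 10 5 2 4 15 11)(6 13 17 14)=[0, 9, 4, 3, 15, 2, 13, 7, 8, 10, 5, 1, 12, 17, 6, 11, 16, 14]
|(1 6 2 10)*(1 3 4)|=6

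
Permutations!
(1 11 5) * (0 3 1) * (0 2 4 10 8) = [3, 11, 4, 1, 10, 2, 6, 7, 0, 9, 8, 5] = (0 3 1 11 5 2 4 10 8)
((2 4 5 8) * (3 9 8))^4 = (2 9 5)(3 4 8) = [0, 1, 9, 4, 8, 2, 6, 7, 3, 5]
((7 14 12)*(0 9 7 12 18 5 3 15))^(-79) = (0 9 7 14 18 5 3 15) = [9, 1, 2, 15, 4, 3, 6, 14, 8, 7, 10, 11, 12, 13, 18, 0, 16, 17, 5]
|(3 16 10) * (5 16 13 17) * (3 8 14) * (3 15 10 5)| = |(3 13 17)(5 16)(8 14 15 10)| = 12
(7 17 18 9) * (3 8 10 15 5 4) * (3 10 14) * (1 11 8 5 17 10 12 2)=(1 11 8 14 3 5 4 12 2)(7 10 15 17 18 9)=[0, 11, 1, 5, 12, 4, 6, 10, 14, 7, 15, 8, 2, 13, 3, 17, 16, 18, 9]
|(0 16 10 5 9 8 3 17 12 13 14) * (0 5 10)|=8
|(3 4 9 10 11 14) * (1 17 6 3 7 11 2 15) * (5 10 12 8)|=12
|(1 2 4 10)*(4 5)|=|(1 2 5 4 10)|=5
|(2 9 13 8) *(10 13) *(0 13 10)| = |(0 13 8 2 9)| = 5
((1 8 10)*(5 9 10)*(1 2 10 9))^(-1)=[0, 5, 10, 3, 4, 8, 6, 7, 1, 9, 2]=(1 5 8)(2 10)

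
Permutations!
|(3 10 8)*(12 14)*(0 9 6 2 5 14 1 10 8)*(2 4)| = |(0 9 6 4 2 5 14 12 1 10)(3 8)| = 10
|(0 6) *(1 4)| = |(0 6)(1 4)| = 2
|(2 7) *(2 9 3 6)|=5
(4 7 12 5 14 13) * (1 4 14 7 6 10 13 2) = (1 4 6 10 13 14 2)(5 7 12) = [0, 4, 1, 3, 6, 7, 10, 12, 8, 9, 13, 11, 5, 14, 2]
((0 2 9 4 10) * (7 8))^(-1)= (0 10 4 9 2)(7 8)= [10, 1, 0, 3, 9, 5, 6, 8, 7, 2, 4]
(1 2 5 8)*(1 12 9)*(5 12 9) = (1 2 12 5 8 9) = [0, 2, 12, 3, 4, 8, 6, 7, 9, 1, 10, 11, 5]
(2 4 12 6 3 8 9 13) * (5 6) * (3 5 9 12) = (2 4 3 8 12 9 13)(5 6) = [0, 1, 4, 8, 3, 6, 5, 7, 12, 13, 10, 11, 9, 2]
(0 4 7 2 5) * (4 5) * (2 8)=(0 5)(2 4 7 8)=[5, 1, 4, 3, 7, 0, 6, 8, 2]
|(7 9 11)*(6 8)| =|(6 8)(7 9 11)| =6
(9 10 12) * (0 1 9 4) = [1, 9, 2, 3, 0, 5, 6, 7, 8, 10, 12, 11, 4] = (0 1 9 10 12 4)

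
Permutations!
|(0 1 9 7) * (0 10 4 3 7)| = 12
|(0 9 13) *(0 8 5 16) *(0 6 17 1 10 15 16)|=30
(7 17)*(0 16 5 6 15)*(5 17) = (0 16 17 7 5 6 15) = [16, 1, 2, 3, 4, 6, 15, 5, 8, 9, 10, 11, 12, 13, 14, 0, 17, 7]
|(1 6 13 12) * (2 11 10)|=12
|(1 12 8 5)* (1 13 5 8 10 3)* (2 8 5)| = |(1 12 10 3)(2 8 5 13)| = 4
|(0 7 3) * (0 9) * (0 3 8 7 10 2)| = 6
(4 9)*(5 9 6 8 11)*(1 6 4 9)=(1 6 8 11 5)=[0, 6, 2, 3, 4, 1, 8, 7, 11, 9, 10, 5]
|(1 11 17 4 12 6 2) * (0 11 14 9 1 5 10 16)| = |(0 11 17 4 12 6 2 5 10 16)(1 14 9)| = 30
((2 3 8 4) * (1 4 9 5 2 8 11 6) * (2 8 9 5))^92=[0, 4, 3, 11, 9, 5, 1, 7, 8, 2, 10, 6]=(1 4 9 2 3 11 6)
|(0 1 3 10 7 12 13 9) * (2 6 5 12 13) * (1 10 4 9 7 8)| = |(0 10 8 1 3 4 9)(2 6 5 12)(7 13)| = 28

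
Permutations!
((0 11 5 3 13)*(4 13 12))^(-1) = [13, 1, 2, 5, 12, 11, 6, 7, 8, 9, 10, 0, 3, 4] = (0 13 4 12 3 5 11)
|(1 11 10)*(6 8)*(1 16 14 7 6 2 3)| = |(1 11 10 16 14 7 6 8 2 3)| = 10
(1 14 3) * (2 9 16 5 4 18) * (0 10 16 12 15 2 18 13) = (18)(0 10 16 5 4 13)(1 14 3)(2 9 12 15) = [10, 14, 9, 1, 13, 4, 6, 7, 8, 12, 16, 11, 15, 0, 3, 2, 5, 17, 18]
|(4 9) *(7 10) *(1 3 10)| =4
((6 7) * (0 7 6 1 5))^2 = [1, 0, 2, 3, 4, 7, 6, 5] = (0 1)(5 7)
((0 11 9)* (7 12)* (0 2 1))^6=(12)(0 11 9 2 1)=[11, 0, 1, 3, 4, 5, 6, 7, 8, 2, 10, 9, 12]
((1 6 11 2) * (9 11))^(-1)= (1 2 11 9 6)= [0, 2, 11, 3, 4, 5, 1, 7, 8, 6, 10, 9]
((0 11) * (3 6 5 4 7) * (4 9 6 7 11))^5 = [11, 1, 2, 7, 0, 6, 9, 3, 8, 5, 10, 4] = (0 11 4)(3 7)(5 6 9)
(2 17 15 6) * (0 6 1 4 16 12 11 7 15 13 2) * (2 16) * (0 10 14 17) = (0 6 10 14 17 13 16 12 11 7 15 1 4 2) = [6, 4, 0, 3, 2, 5, 10, 15, 8, 9, 14, 7, 11, 16, 17, 1, 12, 13]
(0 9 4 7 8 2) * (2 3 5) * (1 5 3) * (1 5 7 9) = (0 1 7 8 5 2)(4 9) = [1, 7, 0, 3, 9, 2, 6, 8, 5, 4]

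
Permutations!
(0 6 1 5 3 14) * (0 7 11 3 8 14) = (0 6 1 5 8 14 7 11 3) = [6, 5, 2, 0, 4, 8, 1, 11, 14, 9, 10, 3, 12, 13, 7]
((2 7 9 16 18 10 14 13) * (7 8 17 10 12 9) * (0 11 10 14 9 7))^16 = (18)(2 8 17 14 13) = [0, 1, 8, 3, 4, 5, 6, 7, 17, 9, 10, 11, 12, 2, 13, 15, 16, 14, 18]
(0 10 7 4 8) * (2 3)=(0 10 7 4 8)(2 3)=[10, 1, 3, 2, 8, 5, 6, 4, 0, 9, 7]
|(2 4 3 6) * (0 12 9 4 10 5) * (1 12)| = 10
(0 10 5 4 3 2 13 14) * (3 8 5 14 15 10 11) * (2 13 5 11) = (0 2 5 4 8 11 3 13 15 10 14) = [2, 1, 5, 13, 8, 4, 6, 7, 11, 9, 14, 3, 12, 15, 0, 10]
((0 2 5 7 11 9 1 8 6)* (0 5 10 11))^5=(0 1)(2 8)(5 11)(6 10)(7 9)=[1, 0, 8, 3, 4, 11, 10, 9, 2, 7, 6, 5]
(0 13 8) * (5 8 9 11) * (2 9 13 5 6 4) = (13)(0 5 8)(2 9 11 6 4) = [5, 1, 9, 3, 2, 8, 4, 7, 0, 11, 10, 6, 12, 13]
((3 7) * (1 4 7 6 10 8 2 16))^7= (1 2 10 3 4 16 8 6 7)= [0, 2, 10, 4, 16, 5, 7, 1, 6, 9, 3, 11, 12, 13, 14, 15, 8]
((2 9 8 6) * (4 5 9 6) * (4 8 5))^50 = [0, 1, 2, 3, 4, 5, 6, 7, 8, 9] = (9)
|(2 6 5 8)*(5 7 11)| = 6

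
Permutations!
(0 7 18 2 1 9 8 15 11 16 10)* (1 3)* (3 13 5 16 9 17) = (0 7 18 2 13 5 16 10)(1 17 3)(8 15 11 9) = [7, 17, 13, 1, 4, 16, 6, 18, 15, 8, 0, 9, 12, 5, 14, 11, 10, 3, 2]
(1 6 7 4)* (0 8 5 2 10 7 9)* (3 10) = (0 8 5 2 3 10 7 4 1 6 9) = [8, 6, 3, 10, 1, 2, 9, 4, 5, 0, 7]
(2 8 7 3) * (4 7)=(2 8 4 7 3)=[0, 1, 8, 2, 7, 5, 6, 3, 4]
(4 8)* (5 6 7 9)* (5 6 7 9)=(4 8)(5 7)(6 9)=[0, 1, 2, 3, 8, 7, 9, 5, 4, 6]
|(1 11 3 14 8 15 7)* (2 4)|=|(1 11 3 14 8 15 7)(2 4)|=14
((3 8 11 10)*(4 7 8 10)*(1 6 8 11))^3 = (11)(3 10) = [0, 1, 2, 10, 4, 5, 6, 7, 8, 9, 3, 11]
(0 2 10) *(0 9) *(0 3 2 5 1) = (0 5 1)(2 10 9 3) = [5, 0, 10, 2, 4, 1, 6, 7, 8, 3, 9]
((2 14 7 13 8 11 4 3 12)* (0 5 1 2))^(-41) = (0 8 1 4 14 12 13 5 11 2 3 7) = [8, 4, 3, 7, 14, 11, 6, 0, 1, 9, 10, 2, 13, 5, 12]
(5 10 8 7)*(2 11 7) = (2 11 7 5 10 8) = [0, 1, 11, 3, 4, 10, 6, 5, 2, 9, 8, 7]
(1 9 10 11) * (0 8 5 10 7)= (0 8 5 10 11 1 9 7)= [8, 9, 2, 3, 4, 10, 6, 0, 5, 7, 11, 1]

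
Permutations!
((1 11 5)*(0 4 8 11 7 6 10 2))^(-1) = (0 2 10 6 7 1 5 11 8 4) = [2, 5, 10, 3, 0, 11, 7, 1, 4, 9, 6, 8]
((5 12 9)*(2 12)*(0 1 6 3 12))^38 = [5, 2, 9, 1, 4, 12, 0, 7, 8, 3, 10, 11, 6] = (0 5 12 6)(1 2 9 3)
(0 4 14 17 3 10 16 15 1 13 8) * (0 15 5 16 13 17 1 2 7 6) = (0 4 14 1 17 3 10 13 8 15 2 7 6)(5 16) = [4, 17, 7, 10, 14, 16, 0, 6, 15, 9, 13, 11, 12, 8, 1, 2, 5, 3]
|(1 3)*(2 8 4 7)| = |(1 3)(2 8 4 7)| = 4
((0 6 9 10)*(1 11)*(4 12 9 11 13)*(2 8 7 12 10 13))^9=(0 13 7 1)(2 6 4 12)(8 11 10 9)=[13, 0, 6, 3, 12, 5, 4, 1, 11, 8, 9, 10, 2, 7]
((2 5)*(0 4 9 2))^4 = (0 5 2 9 4) = [5, 1, 9, 3, 0, 2, 6, 7, 8, 4]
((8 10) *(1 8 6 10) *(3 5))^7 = [0, 8, 2, 5, 4, 3, 10, 7, 1, 9, 6] = (1 8)(3 5)(6 10)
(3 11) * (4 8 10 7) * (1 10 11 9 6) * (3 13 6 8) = (1 10 7 4 3 9 8 11 13 6) = [0, 10, 2, 9, 3, 5, 1, 4, 11, 8, 7, 13, 12, 6]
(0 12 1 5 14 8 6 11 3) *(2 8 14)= (14)(0 12 1 5 2 8 6 11 3)= [12, 5, 8, 0, 4, 2, 11, 7, 6, 9, 10, 3, 1, 13, 14]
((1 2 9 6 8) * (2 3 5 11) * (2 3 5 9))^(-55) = [0, 5, 2, 9, 4, 11, 8, 7, 1, 6, 10, 3] = (1 5 11 3 9 6 8)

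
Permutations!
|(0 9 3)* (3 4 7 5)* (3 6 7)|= |(0 9 4 3)(5 6 7)|= 12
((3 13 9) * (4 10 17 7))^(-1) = (3 9 13)(4 7 17 10) = [0, 1, 2, 9, 7, 5, 6, 17, 8, 13, 4, 11, 12, 3, 14, 15, 16, 10]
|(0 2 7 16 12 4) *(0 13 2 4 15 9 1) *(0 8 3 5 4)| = |(1 8 3 5 4 13 2 7 16 12 15 9)| = 12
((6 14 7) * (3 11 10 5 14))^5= (3 7 5 11 6 14 10)= [0, 1, 2, 7, 4, 11, 14, 5, 8, 9, 3, 6, 12, 13, 10]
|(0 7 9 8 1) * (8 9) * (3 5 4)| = 12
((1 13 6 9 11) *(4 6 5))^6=(1 11 9 6 4 5 13)=[0, 11, 2, 3, 5, 13, 4, 7, 8, 6, 10, 9, 12, 1]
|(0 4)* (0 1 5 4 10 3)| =3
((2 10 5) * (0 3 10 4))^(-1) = (0 4 2 5 10 3) = [4, 1, 5, 0, 2, 10, 6, 7, 8, 9, 3]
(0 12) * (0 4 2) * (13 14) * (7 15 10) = (0 12 4 2)(7 15 10)(13 14) = [12, 1, 0, 3, 2, 5, 6, 15, 8, 9, 7, 11, 4, 14, 13, 10]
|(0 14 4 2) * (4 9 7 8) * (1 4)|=8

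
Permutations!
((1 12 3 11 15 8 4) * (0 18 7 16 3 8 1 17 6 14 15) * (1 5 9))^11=(0 11 3 16 7 18)(1 12 8 4 17 6 14 15 5 9)=[11, 12, 2, 16, 17, 9, 14, 18, 4, 1, 10, 3, 8, 13, 15, 5, 7, 6, 0]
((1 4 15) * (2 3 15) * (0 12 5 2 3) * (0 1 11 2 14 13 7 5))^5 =(0 12)(1 2 11 15 3 4)(5 14 13 7) =[12, 2, 11, 4, 1, 14, 6, 5, 8, 9, 10, 15, 0, 7, 13, 3]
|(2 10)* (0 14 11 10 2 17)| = 5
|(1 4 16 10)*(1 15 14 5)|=|(1 4 16 10 15 14 5)|=7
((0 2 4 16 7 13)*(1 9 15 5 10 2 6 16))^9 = (0 13 7 16 6)(1 15 10 4 9 5 2) = [13, 15, 1, 3, 9, 2, 0, 16, 8, 5, 4, 11, 12, 7, 14, 10, 6]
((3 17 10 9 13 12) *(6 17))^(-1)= (3 12 13 9 10 17 6)= [0, 1, 2, 12, 4, 5, 3, 7, 8, 10, 17, 11, 13, 9, 14, 15, 16, 6]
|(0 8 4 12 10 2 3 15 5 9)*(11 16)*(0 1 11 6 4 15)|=14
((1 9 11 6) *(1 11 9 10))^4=(11)=[0, 1, 2, 3, 4, 5, 6, 7, 8, 9, 10, 11]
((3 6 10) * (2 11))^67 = (2 11)(3 6 10) = [0, 1, 11, 6, 4, 5, 10, 7, 8, 9, 3, 2]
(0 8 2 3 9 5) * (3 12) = (0 8 2 12 3 9 5) = [8, 1, 12, 9, 4, 0, 6, 7, 2, 5, 10, 11, 3]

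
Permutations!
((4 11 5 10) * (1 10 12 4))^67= (1 10)(4 12 5 11)= [0, 10, 2, 3, 12, 11, 6, 7, 8, 9, 1, 4, 5]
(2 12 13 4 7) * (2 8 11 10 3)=[0, 1, 12, 2, 7, 5, 6, 8, 11, 9, 3, 10, 13, 4]=(2 12 13 4 7 8 11 10 3)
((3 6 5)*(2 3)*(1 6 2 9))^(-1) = (1 9 5 6)(2 3) = [0, 9, 3, 2, 4, 6, 1, 7, 8, 5]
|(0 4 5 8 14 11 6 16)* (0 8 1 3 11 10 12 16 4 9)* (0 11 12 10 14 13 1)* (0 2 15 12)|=|(0 9 11 6 4 5 2 15 12 16 8 13 1 3)|=14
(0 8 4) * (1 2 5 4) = (0 8 1 2 5 4) = [8, 2, 5, 3, 0, 4, 6, 7, 1]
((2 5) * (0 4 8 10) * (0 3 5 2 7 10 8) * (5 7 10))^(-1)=(0 4)(3 10 5 7)=[4, 1, 2, 10, 0, 7, 6, 3, 8, 9, 5]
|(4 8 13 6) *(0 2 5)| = |(0 2 5)(4 8 13 6)| = 12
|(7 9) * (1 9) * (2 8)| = |(1 9 7)(2 8)| = 6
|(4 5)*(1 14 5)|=4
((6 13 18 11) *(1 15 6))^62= [0, 6, 2, 3, 4, 5, 18, 7, 8, 9, 10, 15, 12, 11, 14, 13, 16, 17, 1]= (1 6 18)(11 15 13)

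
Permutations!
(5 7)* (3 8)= (3 8)(5 7)= [0, 1, 2, 8, 4, 7, 6, 5, 3]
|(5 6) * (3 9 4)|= 6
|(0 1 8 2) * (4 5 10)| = 12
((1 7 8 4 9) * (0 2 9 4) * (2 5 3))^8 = (9) = [0, 1, 2, 3, 4, 5, 6, 7, 8, 9]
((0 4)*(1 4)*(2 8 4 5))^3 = [2, 8, 0, 3, 5, 4, 6, 7, 1] = (0 2)(1 8)(4 5)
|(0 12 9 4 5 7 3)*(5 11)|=8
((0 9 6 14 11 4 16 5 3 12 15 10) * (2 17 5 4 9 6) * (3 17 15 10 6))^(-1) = (0 10 12 3)(2 9 11 14 6 15)(4 16)(5 17) = [10, 1, 9, 0, 16, 17, 15, 7, 8, 11, 12, 14, 3, 13, 6, 2, 4, 5]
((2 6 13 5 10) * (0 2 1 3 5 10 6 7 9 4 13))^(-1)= (0 6 5 3 1 10 13 4 9 7 2)= [6, 10, 0, 1, 9, 3, 5, 2, 8, 7, 13, 11, 12, 4]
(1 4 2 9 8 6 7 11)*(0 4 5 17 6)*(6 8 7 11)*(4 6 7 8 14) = (0 6 11 1 5 17 14 4 2 9 8) = [6, 5, 9, 3, 2, 17, 11, 7, 0, 8, 10, 1, 12, 13, 4, 15, 16, 14]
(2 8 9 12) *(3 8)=(2 3 8 9 12)=[0, 1, 3, 8, 4, 5, 6, 7, 9, 12, 10, 11, 2]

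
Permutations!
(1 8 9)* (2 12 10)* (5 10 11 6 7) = [0, 8, 12, 3, 4, 10, 7, 5, 9, 1, 2, 6, 11] = (1 8 9)(2 12 11 6 7 5 10)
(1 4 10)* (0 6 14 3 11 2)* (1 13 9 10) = [6, 4, 0, 11, 1, 5, 14, 7, 8, 10, 13, 2, 12, 9, 3] = (0 6 14 3 11 2)(1 4)(9 10 13)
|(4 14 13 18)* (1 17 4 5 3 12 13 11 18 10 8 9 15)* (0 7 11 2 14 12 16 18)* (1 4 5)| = |(0 7 11)(1 17 5 3 16 18)(2 14)(4 12 13 10 8 9 15)| = 42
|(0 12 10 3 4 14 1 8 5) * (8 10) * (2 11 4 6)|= 8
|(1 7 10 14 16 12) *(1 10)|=|(1 7)(10 14 16 12)|=4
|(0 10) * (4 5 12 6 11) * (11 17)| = |(0 10)(4 5 12 6 17 11)| = 6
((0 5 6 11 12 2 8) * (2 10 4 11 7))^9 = (0 7)(2 5)(4 11 12 10)(6 8) = [7, 1, 5, 3, 11, 2, 8, 0, 6, 9, 4, 12, 10]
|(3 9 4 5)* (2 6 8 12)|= |(2 6 8 12)(3 9 4 5)|= 4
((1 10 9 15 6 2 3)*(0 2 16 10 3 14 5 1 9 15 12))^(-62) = (0 14 1 9)(2 5 3 12)(6 10)(15 16) = [14, 9, 5, 12, 4, 3, 10, 7, 8, 0, 6, 11, 2, 13, 1, 16, 15]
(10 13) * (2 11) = [0, 1, 11, 3, 4, 5, 6, 7, 8, 9, 13, 2, 12, 10] = (2 11)(10 13)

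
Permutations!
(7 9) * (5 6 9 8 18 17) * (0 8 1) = [8, 0, 2, 3, 4, 6, 9, 1, 18, 7, 10, 11, 12, 13, 14, 15, 16, 5, 17] = (0 8 18 17 5 6 9 7 1)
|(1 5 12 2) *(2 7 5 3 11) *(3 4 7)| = 8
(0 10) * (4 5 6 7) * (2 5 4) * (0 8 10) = (2 5 6 7)(8 10) = [0, 1, 5, 3, 4, 6, 7, 2, 10, 9, 8]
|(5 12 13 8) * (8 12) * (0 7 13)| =4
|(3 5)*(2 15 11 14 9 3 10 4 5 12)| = |(2 15 11 14 9 3 12)(4 5 10)| = 21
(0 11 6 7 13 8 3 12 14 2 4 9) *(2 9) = [11, 1, 4, 12, 2, 5, 7, 13, 3, 0, 10, 6, 14, 8, 9] = (0 11 6 7 13 8 3 12 14 9)(2 4)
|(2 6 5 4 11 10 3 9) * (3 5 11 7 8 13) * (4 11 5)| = |(2 6 5 11 10 4 7 8 13 3 9)| = 11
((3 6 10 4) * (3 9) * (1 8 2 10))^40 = (10) = [0, 1, 2, 3, 4, 5, 6, 7, 8, 9, 10]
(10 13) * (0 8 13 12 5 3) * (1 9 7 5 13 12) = (0 8 12 13 10 1 9 7 5 3) = [8, 9, 2, 0, 4, 3, 6, 5, 12, 7, 1, 11, 13, 10]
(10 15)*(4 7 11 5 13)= [0, 1, 2, 3, 7, 13, 6, 11, 8, 9, 15, 5, 12, 4, 14, 10]= (4 7 11 5 13)(10 15)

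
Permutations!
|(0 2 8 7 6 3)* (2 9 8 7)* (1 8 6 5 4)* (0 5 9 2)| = |(0 2 7 9 6 3 5 4 1 8)| = 10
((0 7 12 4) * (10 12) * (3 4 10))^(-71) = [7, 1, 2, 4, 0, 5, 6, 3, 8, 9, 12, 11, 10] = (0 7 3 4)(10 12)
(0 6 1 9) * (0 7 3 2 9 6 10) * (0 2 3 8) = [10, 6, 9, 3, 4, 5, 1, 8, 0, 7, 2] = (0 10 2 9 7 8)(1 6)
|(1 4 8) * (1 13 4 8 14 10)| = |(1 8 13 4 14 10)| = 6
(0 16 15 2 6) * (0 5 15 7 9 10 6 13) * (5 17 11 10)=(0 16 7 9 5 15 2 13)(6 17 11 10)=[16, 1, 13, 3, 4, 15, 17, 9, 8, 5, 6, 10, 12, 0, 14, 2, 7, 11]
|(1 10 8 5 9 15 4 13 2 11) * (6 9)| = 11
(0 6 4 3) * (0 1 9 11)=(0 6 4 3 1 9 11)=[6, 9, 2, 1, 3, 5, 4, 7, 8, 11, 10, 0]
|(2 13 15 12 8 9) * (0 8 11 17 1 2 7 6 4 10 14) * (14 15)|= 15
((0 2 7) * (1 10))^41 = (0 7 2)(1 10) = [7, 10, 0, 3, 4, 5, 6, 2, 8, 9, 1]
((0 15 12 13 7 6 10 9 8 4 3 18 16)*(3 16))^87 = (0 16 4 8 9 10 6 7 13 12 15)(3 18) = [16, 1, 2, 18, 8, 5, 7, 13, 9, 10, 6, 11, 15, 12, 14, 0, 4, 17, 3]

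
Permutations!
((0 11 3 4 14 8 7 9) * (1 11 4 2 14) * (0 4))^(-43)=(1 3 14 7 4 11 2 8 9)=[0, 3, 8, 14, 11, 5, 6, 4, 9, 1, 10, 2, 12, 13, 7]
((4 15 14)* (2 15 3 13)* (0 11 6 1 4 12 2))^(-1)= (0 13 3 4 1 6 11)(2 12 14 15)= [13, 6, 12, 4, 1, 5, 11, 7, 8, 9, 10, 0, 14, 3, 15, 2]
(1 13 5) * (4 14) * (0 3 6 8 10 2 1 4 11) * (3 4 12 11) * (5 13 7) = (0 4 14 3 6 8 10 2 1 7 5 12 11) = [4, 7, 1, 6, 14, 12, 8, 5, 10, 9, 2, 0, 11, 13, 3]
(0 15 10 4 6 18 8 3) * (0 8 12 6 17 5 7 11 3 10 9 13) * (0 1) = (0 15 9 13 1)(3 8 10 4 17 5 7 11)(6 18 12) = [15, 0, 2, 8, 17, 7, 18, 11, 10, 13, 4, 3, 6, 1, 14, 9, 16, 5, 12]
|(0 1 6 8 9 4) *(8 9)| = |(0 1 6 9 4)| = 5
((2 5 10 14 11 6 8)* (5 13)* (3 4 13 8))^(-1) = [0, 1, 8, 6, 3, 13, 11, 7, 2, 9, 5, 14, 12, 4, 10] = (2 8)(3 6 11 14 10 5 13 4)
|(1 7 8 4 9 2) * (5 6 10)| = 6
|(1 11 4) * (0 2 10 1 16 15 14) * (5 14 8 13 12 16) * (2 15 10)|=|(0 15 8 13 12 16 10 1 11 4 5 14)|=12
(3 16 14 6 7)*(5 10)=(3 16 14 6 7)(5 10)=[0, 1, 2, 16, 4, 10, 7, 3, 8, 9, 5, 11, 12, 13, 6, 15, 14]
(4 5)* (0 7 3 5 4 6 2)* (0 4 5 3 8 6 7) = (2 4 5 7 8 6) = [0, 1, 4, 3, 5, 7, 2, 8, 6]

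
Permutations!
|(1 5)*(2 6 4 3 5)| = |(1 2 6 4 3 5)| = 6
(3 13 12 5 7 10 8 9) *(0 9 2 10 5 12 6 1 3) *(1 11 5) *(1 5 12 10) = (0 9)(1 3 13 6 11 12 10 8 2)(5 7) = [9, 3, 1, 13, 4, 7, 11, 5, 2, 0, 8, 12, 10, 6]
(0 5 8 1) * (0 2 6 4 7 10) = [5, 2, 6, 3, 7, 8, 4, 10, 1, 9, 0] = (0 5 8 1 2 6 4 7 10)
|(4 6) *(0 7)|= 2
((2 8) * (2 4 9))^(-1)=[0, 1, 9, 3, 8, 5, 6, 7, 2, 4]=(2 9 4 8)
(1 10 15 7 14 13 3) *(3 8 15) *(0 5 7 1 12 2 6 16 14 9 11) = (0 5 7 9 11)(1 10 3 12 2 6 16 14 13 8 15) = [5, 10, 6, 12, 4, 7, 16, 9, 15, 11, 3, 0, 2, 8, 13, 1, 14]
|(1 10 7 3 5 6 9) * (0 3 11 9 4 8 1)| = 11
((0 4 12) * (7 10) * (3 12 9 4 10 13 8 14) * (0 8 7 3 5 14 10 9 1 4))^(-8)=(14)=[0, 1, 2, 3, 4, 5, 6, 7, 8, 9, 10, 11, 12, 13, 14]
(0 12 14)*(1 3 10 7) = [12, 3, 2, 10, 4, 5, 6, 1, 8, 9, 7, 11, 14, 13, 0] = (0 12 14)(1 3 10 7)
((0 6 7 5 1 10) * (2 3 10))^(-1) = (0 10 3 2 1 5 7 6) = [10, 5, 1, 2, 4, 7, 0, 6, 8, 9, 3]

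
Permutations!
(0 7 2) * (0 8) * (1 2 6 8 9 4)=(0 7 6 8)(1 2 9 4)=[7, 2, 9, 3, 1, 5, 8, 6, 0, 4]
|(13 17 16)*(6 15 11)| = |(6 15 11)(13 17 16)| = 3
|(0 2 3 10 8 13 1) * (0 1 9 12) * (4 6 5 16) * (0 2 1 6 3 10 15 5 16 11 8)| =15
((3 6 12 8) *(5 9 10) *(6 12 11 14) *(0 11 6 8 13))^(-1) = (0 13 12 3 8 14 11)(5 10 9) = [13, 1, 2, 8, 4, 10, 6, 7, 14, 5, 9, 0, 3, 12, 11]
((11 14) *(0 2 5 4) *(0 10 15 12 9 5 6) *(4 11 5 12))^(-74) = (0 2 6)(4 10 15)(5 11 14) = [2, 1, 6, 3, 10, 11, 0, 7, 8, 9, 15, 14, 12, 13, 5, 4]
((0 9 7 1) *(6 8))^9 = (0 9 7 1)(6 8) = [9, 0, 2, 3, 4, 5, 8, 1, 6, 7]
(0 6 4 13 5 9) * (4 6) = [4, 1, 2, 3, 13, 9, 6, 7, 8, 0, 10, 11, 12, 5] = (0 4 13 5 9)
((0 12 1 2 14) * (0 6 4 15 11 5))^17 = (0 15 14 12 11 6 1 5 4 2) = [15, 5, 0, 3, 2, 4, 1, 7, 8, 9, 10, 6, 11, 13, 12, 14]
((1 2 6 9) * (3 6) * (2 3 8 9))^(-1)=[0, 9, 6, 1, 4, 5, 3, 7, 2, 8]=(1 9 8 2 6 3)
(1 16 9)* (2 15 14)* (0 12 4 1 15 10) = (0 12 4 1 16 9 15 14 2 10) = [12, 16, 10, 3, 1, 5, 6, 7, 8, 15, 0, 11, 4, 13, 2, 14, 9]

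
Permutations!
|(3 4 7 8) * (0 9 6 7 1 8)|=4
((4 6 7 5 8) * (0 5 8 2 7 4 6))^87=(0 7 4 2 6 5 8)=[7, 1, 6, 3, 2, 8, 5, 4, 0]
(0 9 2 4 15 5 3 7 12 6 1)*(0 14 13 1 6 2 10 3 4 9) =(1 14 13)(2 9 10 3 7 12)(4 15 5) =[0, 14, 9, 7, 15, 4, 6, 12, 8, 10, 3, 11, 2, 1, 13, 5]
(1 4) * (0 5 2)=(0 5 2)(1 4)=[5, 4, 0, 3, 1, 2]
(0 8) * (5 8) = (0 5 8) = [5, 1, 2, 3, 4, 8, 6, 7, 0]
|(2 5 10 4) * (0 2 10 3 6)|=10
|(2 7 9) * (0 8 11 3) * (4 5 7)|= 20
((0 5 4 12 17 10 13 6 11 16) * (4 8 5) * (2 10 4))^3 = [13, 1, 6, 3, 4, 8, 0, 7, 5, 9, 11, 2, 12, 16, 14, 15, 10, 17] = (17)(0 13 16 10 11 2 6)(5 8)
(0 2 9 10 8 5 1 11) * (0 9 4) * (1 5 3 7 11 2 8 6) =(0 8 3 7 11 9 10 6 1 2 4) =[8, 2, 4, 7, 0, 5, 1, 11, 3, 10, 6, 9]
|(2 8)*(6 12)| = 2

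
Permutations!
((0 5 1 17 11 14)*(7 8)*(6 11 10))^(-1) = (0 14 11 6 10 17 1 5)(7 8) = [14, 5, 2, 3, 4, 0, 10, 8, 7, 9, 17, 6, 12, 13, 11, 15, 16, 1]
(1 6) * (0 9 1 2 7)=(0 9 1 6 2 7)=[9, 6, 7, 3, 4, 5, 2, 0, 8, 1]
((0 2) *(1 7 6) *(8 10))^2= [0, 6, 2, 3, 4, 5, 7, 1, 8, 9, 10]= (10)(1 6 7)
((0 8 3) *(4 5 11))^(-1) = (0 3 8)(4 11 5) = [3, 1, 2, 8, 11, 4, 6, 7, 0, 9, 10, 5]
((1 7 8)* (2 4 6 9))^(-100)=[0, 8, 2, 3, 4, 5, 6, 1, 7, 9]=(9)(1 8 7)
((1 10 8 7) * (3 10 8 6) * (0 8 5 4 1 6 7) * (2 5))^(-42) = (1 5)(2 4)(3 7)(6 10) = [0, 5, 4, 7, 2, 1, 10, 3, 8, 9, 6]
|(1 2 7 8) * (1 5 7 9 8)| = |(1 2 9 8 5 7)| = 6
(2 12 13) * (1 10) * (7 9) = (1 10)(2 12 13)(7 9) = [0, 10, 12, 3, 4, 5, 6, 9, 8, 7, 1, 11, 13, 2]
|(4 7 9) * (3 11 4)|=5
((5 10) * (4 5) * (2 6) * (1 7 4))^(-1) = (1 10 5 4 7)(2 6) = [0, 10, 6, 3, 7, 4, 2, 1, 8, 9, 5]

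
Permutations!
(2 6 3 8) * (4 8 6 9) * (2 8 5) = (2 9 4 5)(3 6) = [0, 1, 9, 6, 5, 2, 3, 7, 8, 4]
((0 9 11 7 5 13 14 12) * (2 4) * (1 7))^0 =[0, 1, 2, 3, 4, 5, 6, 7, 8, 9, 10, 11, 12, 13, 14] =(14)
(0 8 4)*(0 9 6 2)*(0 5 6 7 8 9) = (0 9 7 8 4)(2 5 6) = [9, 1, 5, 3, 0, 6, 2, 8, 4, 7]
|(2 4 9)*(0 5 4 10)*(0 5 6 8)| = 15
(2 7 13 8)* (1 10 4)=(1 10 4)(2 7 13 8)=[0, 10, 7, 3, 1, 5, 6, 13, 2, 9, 4, 11, 12, 8]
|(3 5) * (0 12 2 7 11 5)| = |(0 12 2 7 11 5 3)| = 7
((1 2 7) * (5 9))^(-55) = (1 7 2)(5 9) = [0, 7, 1, 3, 4, 9, 6, 2, 8, 5]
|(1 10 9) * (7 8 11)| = 3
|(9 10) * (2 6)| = |(2 6)(9 10)| = 2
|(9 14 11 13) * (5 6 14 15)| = 7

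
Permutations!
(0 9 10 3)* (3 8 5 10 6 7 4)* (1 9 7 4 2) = (0 7 2 1 9 6 4 3)(5 10 8) = [7, 9, 1, 0, 3, 10, 4, 2, 5, 6, 8]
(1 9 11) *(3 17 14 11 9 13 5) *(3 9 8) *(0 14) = (0 14 11 1 13 5 9 8 3 17) = [14, 13, 2, 17, 4, 9, 6, 7, 3, 8, 10, 1, 12, 5, 11, 15, 16, 0]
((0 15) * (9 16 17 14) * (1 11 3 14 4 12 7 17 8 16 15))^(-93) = (0 9 3 1 15 14 11)(4 17 7 12)(8 16) = [9, 15, 2, 1, 17, 5, 6, 12, 16, 3, 10, 0, 4, 13, 11, 14, 8, 7]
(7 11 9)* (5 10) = [0, 1, 2, 3, 4, 10, 6, 11, 8, 7, 5, 9] = (5 10)(7 11 9)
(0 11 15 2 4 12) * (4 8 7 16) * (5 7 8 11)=(0 5 7 16 4 12)(2 11 15)=[5, 1, 11, 3, 12, 7, 6, 16, 8, 9, 10, 15, 0, 13, 14, 2, 4]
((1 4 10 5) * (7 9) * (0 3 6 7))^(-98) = (0 6 9 3 7)(1 10)(4 5) = [6, 10, 2, 7, 5, 4, 9, 0, 8, 3, 1]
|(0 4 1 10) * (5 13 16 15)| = |(0 4 1 10)(5 13 16 15)| = 4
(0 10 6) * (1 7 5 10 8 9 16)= (0 8 9 16 1 7 5 10 6)= [8, 7, 2, 3, 4, 10, 0, 5, 9, 16, 6, 11, 12, 13, 14, 15, 1]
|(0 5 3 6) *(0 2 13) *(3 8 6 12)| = |(0 5 8 6 2 13)(3 12)| = 6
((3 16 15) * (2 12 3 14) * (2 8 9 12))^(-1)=(3 12 9 8 14 15 16)=[0, 1, 2, 12, 4, 5, 6, 7, 14, 8, 10, 11, 9, 13, 15, 16, 3]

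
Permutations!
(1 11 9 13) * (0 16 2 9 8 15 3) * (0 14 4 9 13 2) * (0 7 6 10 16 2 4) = (0 2 13 1 11 8 15 3 14)(4 9)(6 10 16 7) = [2, 11, 13, 14, 9, 5, 10, 6, 15, 4, 16, 8, 12, 1, 0, 3, 7]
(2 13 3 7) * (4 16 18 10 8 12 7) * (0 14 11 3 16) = (0 14 11 3 4)(2 13 16 18 10 8 12 7) = [14, 1, 13, 4, 0, 5, 6, 2, 12, 9, 8, 3, 7, 16, 11, 15, 18, 17, 10]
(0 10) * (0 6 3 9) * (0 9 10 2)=[2, 1, 0, 10, 4, 5, 3, 7, 8, 9, 6]=(0 2)(3 10 6)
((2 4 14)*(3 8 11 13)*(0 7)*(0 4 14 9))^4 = [0, 1, 2, 3, 4, 5, 6, 7, 8, 9, 10, 11, 12, 13, 14] = (14)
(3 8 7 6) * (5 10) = (3 8 7 6)(5 10) = [0, 1, 2, 8, 4, 10, 3, 6, 7, 9, 5]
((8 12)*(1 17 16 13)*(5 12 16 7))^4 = (1 12)(5 13)(7 16)(8 17) = [0, 12, 2, 3, 4, 13, 6, 16, 17, 9, 10, 11, 1, 5, 14, 15, 7, 8]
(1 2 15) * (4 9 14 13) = (1 2 15)(4 9 14 13) = [0, 2, 15, 3, 9, 5, 6, 7, 8, 14, 10, 11, 12, 4, 13, 1]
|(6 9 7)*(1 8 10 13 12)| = |(1 8 10 13 12)(6 9 7)| = 15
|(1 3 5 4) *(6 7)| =|(1 3 5 4)(6 7)| =4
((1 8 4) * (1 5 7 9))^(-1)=(1 9 7 5 4 8)=[0, 9, 2, 3, 8, 4, 6, 5, 1, 7]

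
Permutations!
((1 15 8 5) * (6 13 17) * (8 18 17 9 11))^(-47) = (1 17 9 5 18 13 8 15 6 11) = [0, 17, 2, 3, 4, 18, 11, 7, 15, 5, 10, 1, 12, 8, 14, 6, 16, 9, 13]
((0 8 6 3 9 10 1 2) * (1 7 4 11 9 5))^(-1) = [2, 5, 1, 6, 7, 3, 8, 10, 0, 11, 9, 4] = (0 2 1 5 3 6 8)(4 7 10 9 11)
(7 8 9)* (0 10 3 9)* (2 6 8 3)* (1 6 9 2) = [10, 6, 9, 2, 4, 5, 8, 3, 0, 7, 1] = (0 10 1 6 8)(2 9 7 3)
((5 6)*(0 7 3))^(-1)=(0 3 7)(5 6)=[3, 1, 2, 7, 4, 6, 5, 0]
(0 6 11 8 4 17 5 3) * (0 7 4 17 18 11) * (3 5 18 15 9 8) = (0 6)(3 7 4 15 9 8 17 18 11) = [6, 1, 2, 7, 15, 5, 0, 4, 17, 8, 10, 3, 12, 13, 14, 9, 16, 18, 11]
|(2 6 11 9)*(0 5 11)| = |(0 5 11 9 2 6)| = 6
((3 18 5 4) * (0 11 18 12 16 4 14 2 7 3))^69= (0 5 7 16 11 14 3 4 18 2 12)= [5, 1, 12, 4, 18, 7, 6, 16, 8, 9, 10, 14, 0, 13, 3, 15, 11, 17, 2]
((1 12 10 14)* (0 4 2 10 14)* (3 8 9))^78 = (14)(0 2)(4 10) = [2, 1, 0, 3, 10, 5, 6, 7, 8, 9, 4, 11, 12, 13, 14]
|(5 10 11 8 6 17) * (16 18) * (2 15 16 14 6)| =11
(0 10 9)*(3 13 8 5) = [10, 1, 2, 13, 4, 3, 6, 7, 5, 0, 9, 11, 12, 8] = (0 10 9)(3 13 8 5)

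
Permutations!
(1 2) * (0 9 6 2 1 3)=[9, 1, 3, 0, 4, 5, 2, 7, 8, 6]=(0 9 6 2 3)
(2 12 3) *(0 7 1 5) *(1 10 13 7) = (0 1 5)(2 12 3)(7 10 13) = [1, 5, 12, 2, 4, 0, 6, 10, 8, 9, 13, 11, 3, 7]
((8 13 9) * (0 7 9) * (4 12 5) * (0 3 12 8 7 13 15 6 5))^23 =(0 12 3 13)(4 6 8 5 15)(7 9) =[12, 1, 2, 13, 6, 15, 8, 9, 5, 7, 10, 11, 3, 0, 14, 4]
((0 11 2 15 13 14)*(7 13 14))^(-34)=[11, 1, 15, 3, 4, 5, 6, 7, 8, 9, 10, 2, 12, 13, 0, 14]=(0 11 2 15 14)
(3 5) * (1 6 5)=(1 6 5 3)=[0, 6, 2, 1, 4, 3, 5]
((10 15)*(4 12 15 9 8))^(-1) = (4 8 9 10 15 12) = [0, 1, 2, 3, 8, 5, 6, 7, 9, 10, 15, 11, 4, 13, 14, 12]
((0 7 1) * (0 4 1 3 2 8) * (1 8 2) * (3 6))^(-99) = [8, 3, 2, 6, 1, 5, 7, 0, 4] = (0 8 4 1 3 6 7)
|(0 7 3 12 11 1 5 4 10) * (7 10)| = 14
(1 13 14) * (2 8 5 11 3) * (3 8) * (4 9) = (1 13 14)(2 3)(4 9)(5 11 8) = [0, 13, 3, 2, 9, 11, 6, 7, 5, 4, 10, 8, 12, 14, 1]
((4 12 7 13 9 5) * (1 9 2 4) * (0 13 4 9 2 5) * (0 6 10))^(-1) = (0 10 6 9 2 1 5 13)(4 7 12) = [10, 5, 1, 3, 7, 13, 9, 12, 8, 2, 6, 11, 4, 0]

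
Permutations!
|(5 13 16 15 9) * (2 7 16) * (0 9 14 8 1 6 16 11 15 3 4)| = 15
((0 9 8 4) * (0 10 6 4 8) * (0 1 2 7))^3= (10)(0 2 9 7 1)= [2, 0, 9, 3, 4, 5, 6, 1, 8, 7, 10]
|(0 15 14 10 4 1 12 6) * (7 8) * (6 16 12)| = 14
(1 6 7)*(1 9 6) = [0, 1, 2, 3, 4, 5, 7, 9, 8, 6] = (6 7 9)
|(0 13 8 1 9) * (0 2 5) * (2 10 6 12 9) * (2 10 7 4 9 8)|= 60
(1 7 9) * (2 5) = (1 7 9)(2 5) = [0, 7, 5, 3, 4, 2, 6, 9, 8, 1]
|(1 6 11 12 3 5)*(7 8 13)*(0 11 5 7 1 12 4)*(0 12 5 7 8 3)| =12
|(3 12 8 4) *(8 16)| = 5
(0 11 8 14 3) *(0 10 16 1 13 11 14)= [14, 13, 2, 10, 4, 5, 6, 7, 0, 9, 16, 8, 12, 11, 3, 15, 1]= (0 14 3 10 16 1 13 11 8)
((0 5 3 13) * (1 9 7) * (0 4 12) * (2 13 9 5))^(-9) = [2, 5, 13, 9, 12, 3, 6, 1, 8, 7, 10, 11, 0, 4] = (0 2 13 4 12)(1 5 3 9 7)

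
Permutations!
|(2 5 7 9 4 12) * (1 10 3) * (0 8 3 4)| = 11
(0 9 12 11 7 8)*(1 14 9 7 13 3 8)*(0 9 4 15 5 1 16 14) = (0 7 16 14 4 15 5 1)(3 8 9 12 11 13) = [7, 0, 2, 8, 15, 1, 6, 16, 9, 12, 10, 13, 11, 3, 4, 5, 14]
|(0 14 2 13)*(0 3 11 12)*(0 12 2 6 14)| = 4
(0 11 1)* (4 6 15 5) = (0 11 1)(4 6 15 5) = [11, 0, 2, 3, 6, 4, 15, 7, 8, 9, 10, 1, 12, 13, 14, 5]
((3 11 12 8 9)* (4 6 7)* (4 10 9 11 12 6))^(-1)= (3 9 10 7 6 11 8 12)= [0, 1, 2, 9, 4, 5, 11, 6, 12, 10, 7, 8, 3]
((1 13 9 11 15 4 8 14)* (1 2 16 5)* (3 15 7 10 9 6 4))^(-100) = (1 5 16 2 14 8 4 6 13) = [0, 5, 14, 3, 6, 16, 13, 7, 4, 9, 10, 11, 12, 1, 8, 15, 2]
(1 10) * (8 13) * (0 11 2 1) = (0 11 2 1 10)(8 13) = [11, 10, 1, 3, 4, 5, 6, 7, 13, 9, 0, 2, 12, 8]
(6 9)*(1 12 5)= (1 12 5)(6 9)= [0, 12, 2, 3, 4, 1, 9, 7, 8, 6, 10, 11, 5]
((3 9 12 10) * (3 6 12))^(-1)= (3 9)(6 10 12)= [0, 1, 2, 9, 4, 5, 10, 7, 8, 3, 12, 11, 6]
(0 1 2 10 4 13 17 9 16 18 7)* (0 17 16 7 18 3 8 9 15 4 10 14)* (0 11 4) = [1, 2, 14, 8, 13, 5, 6, 17, 9, 7, 10, 4, 12, 16, 11, 0, 3, 15, 18] = (18)(0 1 2 14 11 4 13 16 3 8 9 7 17 15)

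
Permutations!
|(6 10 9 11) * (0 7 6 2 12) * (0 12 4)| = |(12)(0 7 6 10 9 11 2 4)| = 8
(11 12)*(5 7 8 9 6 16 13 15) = [0, 1, 2, 3, 4, 7, 16, 8, 9, 6, 10, 12, 11, 15, 14, 5, 13] = (5 7 8 9 6 16 13 15)(11 12)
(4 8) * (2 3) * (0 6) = (0 6)(2 3)(4 8) = [6, 1, 3, 2, 8, 5, 0, 7, 4]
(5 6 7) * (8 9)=(5 6 7)(8 9)=[0, 1, 2, 3, 4, 6, 7, 5, 9, 8]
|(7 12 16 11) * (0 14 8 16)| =7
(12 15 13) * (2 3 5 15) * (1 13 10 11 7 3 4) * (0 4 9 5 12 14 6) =[4, 13, 9, 12, 1, 15, 0, 3, 8, 5, 11, 7, 2, 14, 6, 10] =(0 4 1 13 14 6)(2 9 5 15 10 11 7 3 12)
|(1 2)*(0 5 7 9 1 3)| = |(0 5 7 9 1 2 3)| = 7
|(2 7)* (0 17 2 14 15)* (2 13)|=7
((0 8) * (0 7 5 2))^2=(0 7 2 8 5)=[7, 1, 8, 3, 4, 0, 6, 2, 5]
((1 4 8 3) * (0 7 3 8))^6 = (8)(0 7 3 1 4) = [7, 4, 2, 1, 0, 5, 6, 3, 8]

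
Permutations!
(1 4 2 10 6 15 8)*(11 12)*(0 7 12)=(0 7 12 11)(1 4 2 10 6 15 8)=[7, 4, 10, 3, 2, 5, 15, 12, 1, 9, 6, 0, 11, 13, 14, 8]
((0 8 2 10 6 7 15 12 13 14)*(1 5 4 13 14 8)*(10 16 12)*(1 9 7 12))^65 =(0 9 7 15 10 6 12 14)(1 4 8 16 5 13 2) =[9, 4, 1, 3, 8, 13, 12, 15, 16, 7, 6, 11, 14, 2, 0, 10, 5]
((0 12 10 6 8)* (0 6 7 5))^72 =(0 10 5 12 7) =[10, 1, 2, 3, 4, 12, 6, 0, 8, 9, 5, 11, 7]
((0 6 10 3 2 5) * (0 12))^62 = (0 12 5 2 3 10 6) = [12, 1, 3, 10, 4, 2, 0, 7, 8, 9, 6, 11, 5]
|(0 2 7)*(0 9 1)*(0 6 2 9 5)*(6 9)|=10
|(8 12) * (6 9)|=|(6 9)(8 12)|=2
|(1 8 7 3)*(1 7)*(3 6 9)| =4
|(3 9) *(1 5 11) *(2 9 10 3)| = |(1 5 11)(2 9)(3 10)| = 6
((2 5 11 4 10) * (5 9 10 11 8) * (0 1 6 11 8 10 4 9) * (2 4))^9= (0 11)(1 9)(2 6)(4 8 5 10)= [11, 9, 6, 3, 8, 10, 2, 7, 5, 1, 4, 0]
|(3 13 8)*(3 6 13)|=3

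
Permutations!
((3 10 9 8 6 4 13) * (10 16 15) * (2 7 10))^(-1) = (2 15 16 3 13 4 6 8 9 10 7) = [0, 1, 15, 13, 6, 5, 8, 2, 9, 10, 7, 11, 12, 4, 14, 16, 3]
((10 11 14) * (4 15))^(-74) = (15)(10 11 14) = [0, 1, 2, 3, 4, 5, 6, 7, 8, 9, 11, 14, 12, 13, 10, 15]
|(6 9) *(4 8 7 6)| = 5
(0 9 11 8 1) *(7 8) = (0 9 11 7 8 1) = [9, 0, 2, 3, 4, 5, 6, 8, 1, 11, 10, 7]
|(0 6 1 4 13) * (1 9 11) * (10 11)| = 8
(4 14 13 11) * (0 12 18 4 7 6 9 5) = (0 12 18 4 14 13 11 7 6 9 5) = [12, 1, 2, 3, 14, 0, 9, 6, 8, 5, 10, 7, 18, 11, 13, 15, 16, 17, 4]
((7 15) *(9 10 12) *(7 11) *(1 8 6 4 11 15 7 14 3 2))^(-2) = (15)(1 3 11 6)(2 14 4 8)(9 10 12) = [0, 3, 14, 11, 8, 5, 1, 7, 2, 10, 12, 6, 9, 13, 4, 15]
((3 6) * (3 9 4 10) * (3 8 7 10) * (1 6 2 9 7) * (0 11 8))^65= [8, 7, 9, 2, 3, 5, 10, 0, 6, 4, 11, 1]= (0 8 6 10 11 1 7)(2 9 4 3)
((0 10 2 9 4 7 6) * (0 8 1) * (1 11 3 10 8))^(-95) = (0 10 7 8 2 6 11 9 1 3 4) = [10, 3, 6, 4, 0, 5, 11, 8, 2, 1, 7, 9]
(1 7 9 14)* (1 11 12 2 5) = (1 7 9 14 11 12 2 5) = [0, 7, 5, 3, 4, 1, 6, 9, 8, 14, 10, 12, 2, 13, 11]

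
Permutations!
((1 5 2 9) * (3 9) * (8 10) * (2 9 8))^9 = (2 3 8 10) = [0, 1, 3, 8, 4, 5, 6, 7, 10, 9, 2]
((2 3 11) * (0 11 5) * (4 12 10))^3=(12)(0 3 11 5 2)=[3, 1, 0, 11, 4, 2, 6, 7, 8, 9, 10, 5, 12]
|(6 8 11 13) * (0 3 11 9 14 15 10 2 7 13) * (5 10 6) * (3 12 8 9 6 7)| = 14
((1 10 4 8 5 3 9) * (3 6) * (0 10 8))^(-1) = (0 4 10)(1 9 3 6 5 8) = [4, 9, 2, 6, 10, 8, 5, 7, 1, 3, 0]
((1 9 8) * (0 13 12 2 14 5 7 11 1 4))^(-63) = [9, 5, 0, 3, 1, 12, 6, 2, 11, 7, 10, 14, 4, 8, 13] = (0 9 7 2)(1 5 12 4)(8 11 14 13)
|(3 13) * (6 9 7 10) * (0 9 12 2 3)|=9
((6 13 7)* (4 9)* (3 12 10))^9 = (13)(4 9) = [0, 1, 2, 3, 9, 5, 6, 7, 8, 4, 10, 11, 12, 13]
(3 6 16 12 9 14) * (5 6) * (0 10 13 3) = (0 10 13 3 5 6 16 12 9 14) = [10, 1, 2, 5, 4, 6, 16, 7, 8, 14, 13, 11, 9, 3, 0, 15, 12]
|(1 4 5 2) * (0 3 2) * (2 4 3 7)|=7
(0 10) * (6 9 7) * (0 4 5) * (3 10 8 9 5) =(0 8 9 7 6 5)(3 10 4) =[8, 1, 2, 10, 3, 0, 5, 6, 9, 7, 4]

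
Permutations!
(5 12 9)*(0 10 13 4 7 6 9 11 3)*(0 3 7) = (0 10 13 4)(5 12 11 7 6 9) = [10, 1, 2, 3, 0, 12, 9, 6, 8, 5, 13, 7, 11, 4]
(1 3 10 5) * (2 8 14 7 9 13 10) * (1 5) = (1 3 2 8 14 7 9 13 10) = [0, 3, 8, 2, 4, 5, 6, 9, 14, 13, 1, 11, 12, 10, 7]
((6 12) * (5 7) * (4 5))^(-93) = (6 12) = [0, 1, 2, 3, 4, 5, 12, 7, 8, 9, 10, 11, 6]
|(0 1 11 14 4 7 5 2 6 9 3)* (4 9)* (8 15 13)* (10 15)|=60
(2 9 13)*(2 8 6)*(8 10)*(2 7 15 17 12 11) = (2 9 13 10 8 6 7 15 17 12 11) = [0, 1, 9, 3, 4, 5, 7, 15, 6, 13, 8, 2, 11, 10, 14, 17, 16, 12]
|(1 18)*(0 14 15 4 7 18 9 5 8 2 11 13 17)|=14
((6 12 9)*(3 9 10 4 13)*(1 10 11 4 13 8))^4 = (1 9 4 13 12)(3 11 10 6 8) = [0, 9, 2, 11, 13, 5, 8, 7, 3, 4, 6, 10, 1, 12]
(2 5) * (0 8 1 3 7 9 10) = (0 8 1 3 7 9 10)(2 5) = [8, 3, 5, 7, 4, 2, 6, 9, 1, 10, 0]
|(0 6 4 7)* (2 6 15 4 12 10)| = |(0 15 4 7)(2 6 12 10)| = 4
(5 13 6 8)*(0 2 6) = (0 2 6 8 5 13) = [2, 1, 6, 3, 4, 13, 8, 7, 5, 9, 10, 11, 12, 0]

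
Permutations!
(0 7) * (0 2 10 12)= (0 7 2 10 12)= [7, 1, 10, 3, 4, 5, 6, 2, 8, 9, 12, 11, 0]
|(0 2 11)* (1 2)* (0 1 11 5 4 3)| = |(0 11 1 2 5 4 3)| = 7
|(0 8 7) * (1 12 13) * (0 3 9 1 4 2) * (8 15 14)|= 12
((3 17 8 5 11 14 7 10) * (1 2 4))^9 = (3 17 8 5 11 14 7 10) = [0, 1, 2, 17, 4, 11, 6, 10, 5, 9, 3, 14, 12, 13, 7, 15, 16, 8]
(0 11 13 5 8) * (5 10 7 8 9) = (0 11 13 10 7 8)(5 9) = [11, 1, 2, 3, 4, 9, 6, 8, 0, 5, 7, 13, 12, 10]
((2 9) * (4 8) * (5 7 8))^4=(9)=[0, 1, 2, 3, 4, 5, 6, 7, 8, 9]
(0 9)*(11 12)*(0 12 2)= (0 9 12 11 2)= [9, 1, 0, 3, 4, 5, 6, 7, 8, 12, 10, 2, 11]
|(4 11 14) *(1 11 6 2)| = 6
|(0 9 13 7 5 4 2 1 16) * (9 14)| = |(0 14 9 13 7 5 4 2 1 16)| = 10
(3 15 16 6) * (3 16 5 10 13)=[0, 1, 2, 15, 4, 10, 16, 7, 8, 9, 13, 11, 12, 3, 14, 5, 6]=(3 15 5 10 13)(6 16)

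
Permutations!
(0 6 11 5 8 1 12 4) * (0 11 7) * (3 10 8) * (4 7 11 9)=(0 6 11 5 3 10 8 1 12 7)(4 9)=[6, 12, 2, 10, 9, 3, 11, 0, 1, 4, 8, 5, 7]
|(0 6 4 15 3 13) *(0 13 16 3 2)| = |(0 6 4 15 2)(3 16)| = 10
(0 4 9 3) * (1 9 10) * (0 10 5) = [4, 9, 2, 10, 5, 0, 6, 7, 8, 3, 1] = (0 4 5)(1 9 3 10)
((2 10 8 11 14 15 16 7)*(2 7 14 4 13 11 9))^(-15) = (16)(2 10 8 9) = [0, 1, 10, 3, 4, 5, 6, 7, 9, 2, 8, 11, 12, 13, 14, 15, 16]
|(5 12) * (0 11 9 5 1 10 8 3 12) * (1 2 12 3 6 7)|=|(0 11 9 5)(1 10 8 6 7)(2 12)|=20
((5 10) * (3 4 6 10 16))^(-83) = (3 4 6 10 5 16) = [0, 1, 2, 4, 6, 16, 10, 7, 8, 9, 5, 11, 12, 13, 14, 15, 3]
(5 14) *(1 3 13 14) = (1 3 13 14 5) = [0, 3, 2, 13, 4, 1, 6, 7, 8, 9, 10, 11, 12, 14, 5]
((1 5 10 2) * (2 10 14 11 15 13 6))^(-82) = (1 6 15 14)(2 13 11 5) = [0, 6, 13, 3, 4, 2, 15, 7, 8, 9, 10, 5, 12, 11, 1, 14]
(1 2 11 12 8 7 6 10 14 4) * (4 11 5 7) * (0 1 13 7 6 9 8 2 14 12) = (0 1 14 11)(2 5 6 10 12)(4 13 7 9 8) = [1, 14, 5, 3, 13, 6, 10, 9, 4, 8, 12, 0, 2, 7, 11]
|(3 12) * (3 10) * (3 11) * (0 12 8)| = |(0 12 10 11 3 8)| = 6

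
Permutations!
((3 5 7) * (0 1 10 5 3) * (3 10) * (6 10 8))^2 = [3, 8, 2, 6, 4, 0, 5, 1, 10, 9, 7] = (0 3 6 5)(1 8 10 7)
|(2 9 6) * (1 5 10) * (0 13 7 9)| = |(0 13 7 9 6 2)(1 5 10)| = 6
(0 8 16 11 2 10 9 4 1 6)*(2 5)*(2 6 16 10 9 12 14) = [8, 16, 9, 3, 1, 6, 0, 7, 10, 4, 12, 5, 14, 13, 2, 15, 11] = (0 8 10 12 14 2 9 4 1 16 11 5 6)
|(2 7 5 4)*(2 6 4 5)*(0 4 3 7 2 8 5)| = |(0 4 6 3 7 8 5)| = 7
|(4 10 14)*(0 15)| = 6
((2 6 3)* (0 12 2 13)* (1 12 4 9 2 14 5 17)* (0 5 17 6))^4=(17)=[0, 1, 2, 3, 4, 5, 6, 7, 8, 9, 10, 11, 12, 13, 14, 15, 16, 17]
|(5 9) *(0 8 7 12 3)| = 10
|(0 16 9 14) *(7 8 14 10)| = 7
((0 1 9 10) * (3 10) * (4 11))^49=(0 10 3 9 1)(4 11)=[10, 0, 2, 9, 11, 5, 6, 7, 8, 1, 3, 4]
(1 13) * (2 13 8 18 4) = (1 8 18 4 2 13) = [0, 8, 13, 3, 2, 5, 6, 7, 18, 9, 10, 11, 12, 1, 14, 15, 16, 17, 4]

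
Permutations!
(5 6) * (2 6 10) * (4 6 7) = (2 7 4 6 5 10) = [0, 1, 7, 3, 6, 10, 5, 4, 8, 9, 2]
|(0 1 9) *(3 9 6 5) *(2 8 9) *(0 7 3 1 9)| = 6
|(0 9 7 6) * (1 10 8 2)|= |(0 9 7 6)(1 10 8 2)|= 4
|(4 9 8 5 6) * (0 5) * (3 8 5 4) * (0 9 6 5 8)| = 4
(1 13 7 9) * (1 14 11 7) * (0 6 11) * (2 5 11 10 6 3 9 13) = (0 3 9 14)(1 2 5 11 7 13)(6 10) = [3, 2, 5, 9, 4, 11, 10, 13, 8, 14, 6, 7, 12, 1, 0]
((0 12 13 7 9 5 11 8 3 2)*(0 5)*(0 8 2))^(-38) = (0 9 12 8 13 3 7)(2 5 11) = [9, 1, 5, 7, 4, 11, 6, 0, 13, 12, 10, 2, 8, 3]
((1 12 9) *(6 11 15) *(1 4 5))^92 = (1 9 5 12 4)(6 15 11) = [0, 9, 2, 3, 1, 12, 15, 7, 8, 5, 10, 6, 4, 13, 14, 11]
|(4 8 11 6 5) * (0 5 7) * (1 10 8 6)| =|(0 5 4 6 7)(1 10 8 11)| =20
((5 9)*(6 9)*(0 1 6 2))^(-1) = (0 2 5 9 6 1) = [2, 0, 5, 3, 4, 9, 1, 7, 8, 6]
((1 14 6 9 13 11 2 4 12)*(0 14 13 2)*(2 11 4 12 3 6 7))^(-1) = (0 11 9 6 3 4 13 1 12 2 7 14) = [11, 12, 7, 4, 13, 5, 3, 14, 8, 6, 10, 9, 2, 1, 0]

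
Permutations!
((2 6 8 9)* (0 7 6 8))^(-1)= (0 6 7)(2 9 8)= [6, 1, 9, 3, 4, 5, 7, 0, 2, 8]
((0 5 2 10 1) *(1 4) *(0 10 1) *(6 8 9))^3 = (0 1)(2 4)(5 10) = [1, 0, 4, 3, 2, 10, 6, 7, 8, 9, 5]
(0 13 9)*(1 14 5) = (0 13 9)(1 14 5) = [13, 14, 2, 3, 4, 1, 6, 7, 8, 0, 10, 11, 12, 9, 5]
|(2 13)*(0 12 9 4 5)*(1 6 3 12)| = 8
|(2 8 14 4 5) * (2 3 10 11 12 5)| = 20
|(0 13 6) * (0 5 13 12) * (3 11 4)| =6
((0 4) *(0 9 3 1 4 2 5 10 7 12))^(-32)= (0 7 5)(2 12 10)= [7, 1, 12, 3, 4, 0, 6, 5, 8, 9, 2, 11, 10]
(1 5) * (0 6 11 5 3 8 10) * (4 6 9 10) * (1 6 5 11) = (11)(0 9 10)(1 3 8 4 5 6) = [9, 3, 2, 8, 5, 6, 1, 7, 4, 10, 0, 11]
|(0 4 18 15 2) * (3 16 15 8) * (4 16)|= |(0 16 15 2)(3 4 18 8)|= 4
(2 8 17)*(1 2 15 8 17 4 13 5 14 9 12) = (1 2 17 15 8 4 13 5 14 9 12) = [0, 2, 17, 3, 13, 14, 6, 7, 4, 12, 10, 11, 1, 5, 9, 8, 16, 15]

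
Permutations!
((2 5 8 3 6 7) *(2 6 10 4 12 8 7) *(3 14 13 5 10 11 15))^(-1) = (2 6 7 5 13 14 8 12 4 10)(3 15 11) = [0, 1, 6, 15, 10, 13, 7, 5, 12, 9, 2, 3, 4, 14, 8, 11]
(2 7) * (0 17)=(0 17)(2 7)=[17, 1, 7, 3, 4, 5, 6, 2, 8, 9, 10, 11, 12, 13, 14, 15, 16, 0]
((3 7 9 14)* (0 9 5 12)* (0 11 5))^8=(0 3 9 7 14)(5 11 12)=[3, 1, 2, 9, 4, 11, 6, 14, 8, 7, 10, 12, 5, 13, 0]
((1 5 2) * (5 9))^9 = (1 9 5 2) = [0, 9, 1, 3, 4, 2, 6, 7, 8, 5]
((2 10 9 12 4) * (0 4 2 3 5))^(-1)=(0 5 3 4)(2 12 9 10)=[5, 1, 12, 4, 0, 3, 6, 7, 8, 10, 2, 11, 9]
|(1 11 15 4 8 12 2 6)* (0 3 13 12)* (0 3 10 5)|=|(0 10 5)(1 11 15 4 8 3 13 12 2 6)|=30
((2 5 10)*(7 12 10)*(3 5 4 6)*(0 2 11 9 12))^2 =(0 4 3 7 2 6 5)(9 10)(11 12) =[4, 1, 6, 7, 3, 0, 5, 2, 8, 10, 9, 12, 11]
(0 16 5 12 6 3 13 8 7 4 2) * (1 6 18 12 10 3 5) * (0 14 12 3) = (0 16 1 6 5 10)(2 14 12 18 3 13 8 7 4) = [16, 6, 14, 13, 2, 10, 5, 4, 7, 9, 0, 11, 18, 8, 12, 15, 1, 17, 3]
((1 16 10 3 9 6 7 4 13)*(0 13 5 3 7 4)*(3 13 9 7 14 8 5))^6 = (1 13 5 8 14 10 16) = [0, 13, 2, 3, 4, 8, 6, 7, 14, 9, 16, 11, 12, 5, 10, 15, 1]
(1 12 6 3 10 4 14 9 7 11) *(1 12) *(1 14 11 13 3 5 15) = (1 14 9 7 13 3 10 4 11 12 6 5 15) = [0, 14, 2, 10, 11, 15, 5, 13, 8, 7, 4, 12, 6, 3, 9, 1]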